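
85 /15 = 17 /3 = 5.67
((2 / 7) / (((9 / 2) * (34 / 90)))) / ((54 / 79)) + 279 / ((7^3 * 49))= 2024851 / 7714413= 0.26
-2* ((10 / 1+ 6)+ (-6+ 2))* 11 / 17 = -264 / 17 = -15.53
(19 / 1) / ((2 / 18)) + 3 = 174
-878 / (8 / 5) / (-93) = 2195 / 372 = 5.90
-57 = -57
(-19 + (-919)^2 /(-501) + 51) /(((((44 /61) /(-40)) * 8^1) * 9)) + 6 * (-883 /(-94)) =12402514219 /9324612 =1330.08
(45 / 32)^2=2025 / 1024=1.98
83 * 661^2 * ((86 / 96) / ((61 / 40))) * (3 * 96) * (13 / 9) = 1621745890960 / 183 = 8861999404.15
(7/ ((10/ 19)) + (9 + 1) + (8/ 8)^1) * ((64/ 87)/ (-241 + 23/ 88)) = -228096/ 3071825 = -0.07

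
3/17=0.18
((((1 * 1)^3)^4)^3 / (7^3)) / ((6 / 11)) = 0.01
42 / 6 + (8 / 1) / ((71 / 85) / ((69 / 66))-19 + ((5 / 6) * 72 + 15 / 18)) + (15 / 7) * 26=220190683 / 3500539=62.90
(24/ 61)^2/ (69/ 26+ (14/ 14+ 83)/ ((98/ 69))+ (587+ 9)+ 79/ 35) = 74880/ 319287847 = 0.00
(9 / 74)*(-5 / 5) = -9 / 74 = -0.12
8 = 8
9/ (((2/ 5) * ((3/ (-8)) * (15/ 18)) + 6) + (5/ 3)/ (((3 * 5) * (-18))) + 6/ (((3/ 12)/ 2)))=5832/ 34907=0.17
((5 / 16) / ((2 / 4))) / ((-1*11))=-5 / 88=-0.06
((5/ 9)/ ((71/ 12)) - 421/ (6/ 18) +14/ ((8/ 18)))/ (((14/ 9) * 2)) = -1573737/ 3976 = -395.81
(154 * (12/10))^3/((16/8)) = 394444512/125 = 3155556.10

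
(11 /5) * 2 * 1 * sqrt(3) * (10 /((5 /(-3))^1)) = -45.73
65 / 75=13 / 15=0.87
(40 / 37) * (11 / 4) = 110 / 37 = 2.97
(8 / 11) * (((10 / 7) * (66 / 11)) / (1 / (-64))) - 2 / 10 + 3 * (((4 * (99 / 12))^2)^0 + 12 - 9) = -149057 / 385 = -387.16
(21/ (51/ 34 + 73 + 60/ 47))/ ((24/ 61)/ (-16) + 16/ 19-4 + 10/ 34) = -4575732/ 47690161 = -0.10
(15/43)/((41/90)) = 1350/1763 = 0.77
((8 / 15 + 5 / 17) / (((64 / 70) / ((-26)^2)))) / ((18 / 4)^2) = 249613 / 8262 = 30.21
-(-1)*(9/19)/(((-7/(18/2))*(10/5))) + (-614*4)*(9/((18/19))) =-6206393/266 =-23332.30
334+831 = 1165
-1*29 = -29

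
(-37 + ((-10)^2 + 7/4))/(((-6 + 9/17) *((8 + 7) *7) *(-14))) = 629/78120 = 0.01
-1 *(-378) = 378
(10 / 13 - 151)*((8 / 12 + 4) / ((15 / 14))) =-42532 / 65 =-654.34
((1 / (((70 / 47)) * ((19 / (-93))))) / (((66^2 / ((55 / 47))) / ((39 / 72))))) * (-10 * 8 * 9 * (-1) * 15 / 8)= -0.65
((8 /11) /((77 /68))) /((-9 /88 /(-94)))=409088 /693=590.31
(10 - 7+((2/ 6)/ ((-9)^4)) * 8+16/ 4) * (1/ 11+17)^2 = 2044.81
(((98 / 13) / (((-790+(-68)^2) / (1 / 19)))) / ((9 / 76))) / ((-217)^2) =4 / 215541729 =0.00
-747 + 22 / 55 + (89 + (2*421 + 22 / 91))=84012 / 455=184.64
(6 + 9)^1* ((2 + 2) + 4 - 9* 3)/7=-285/7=-40.71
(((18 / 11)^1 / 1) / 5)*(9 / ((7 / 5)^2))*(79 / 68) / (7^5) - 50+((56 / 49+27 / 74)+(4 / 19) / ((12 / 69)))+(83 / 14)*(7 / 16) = -154818592590807 / 3464441162336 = -44.69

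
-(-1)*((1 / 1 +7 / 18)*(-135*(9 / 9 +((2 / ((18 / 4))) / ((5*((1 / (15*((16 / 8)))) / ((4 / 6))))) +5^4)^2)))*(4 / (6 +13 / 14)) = -42525149.68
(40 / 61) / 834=20 / 25437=0.00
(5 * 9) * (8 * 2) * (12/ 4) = 2160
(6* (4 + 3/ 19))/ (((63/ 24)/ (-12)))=-114.05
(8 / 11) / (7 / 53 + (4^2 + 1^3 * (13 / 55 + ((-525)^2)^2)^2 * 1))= 116600 / 925285328230294596922517207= 0.00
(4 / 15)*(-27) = -36 / 5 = -7.20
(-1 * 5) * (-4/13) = 20/13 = 1.54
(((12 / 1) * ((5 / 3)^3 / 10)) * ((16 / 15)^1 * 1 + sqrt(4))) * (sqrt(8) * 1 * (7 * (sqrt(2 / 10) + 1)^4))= 10304 * sqrt(10) / 45 + 72128 * sqrt(2) / 135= 1479.68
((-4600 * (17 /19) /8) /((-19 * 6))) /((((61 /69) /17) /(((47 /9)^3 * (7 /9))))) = 2777698711025 /288959562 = 9612.76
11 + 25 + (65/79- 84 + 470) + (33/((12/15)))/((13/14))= 959723/2054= 467.25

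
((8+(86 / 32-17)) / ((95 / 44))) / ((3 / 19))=-1111 / 60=-18.52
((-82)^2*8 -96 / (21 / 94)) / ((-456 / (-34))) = 529176 / 133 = 3978.77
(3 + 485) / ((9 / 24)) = 3904 / 3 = 1301.33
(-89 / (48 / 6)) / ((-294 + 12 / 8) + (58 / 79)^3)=43880471 / 1152150364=0.04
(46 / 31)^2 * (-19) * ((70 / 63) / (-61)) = 402040 / 527589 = 0.76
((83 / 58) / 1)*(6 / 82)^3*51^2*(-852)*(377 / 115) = -32280121458 / 7925915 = -4072.73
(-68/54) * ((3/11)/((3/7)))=-238/297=-0.80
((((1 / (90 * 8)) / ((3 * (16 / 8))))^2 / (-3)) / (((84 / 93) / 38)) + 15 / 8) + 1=2253484211 / 783820800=2.87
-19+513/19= 8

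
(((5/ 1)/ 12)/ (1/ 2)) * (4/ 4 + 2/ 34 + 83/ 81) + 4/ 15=82741/ 41310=2.00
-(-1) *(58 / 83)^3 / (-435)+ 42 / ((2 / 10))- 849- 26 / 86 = -235776658754 / 368802615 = -639.30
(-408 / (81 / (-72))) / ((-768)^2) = 0.00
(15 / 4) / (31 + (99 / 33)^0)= 15 / 128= 0.12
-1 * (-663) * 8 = 5304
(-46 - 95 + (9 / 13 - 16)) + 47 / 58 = -117245 / 754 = -155.50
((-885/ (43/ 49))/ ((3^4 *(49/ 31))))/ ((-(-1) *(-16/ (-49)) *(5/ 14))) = -627347/ 9288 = -67.54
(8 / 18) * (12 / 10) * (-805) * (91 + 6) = -124936 / 3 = -41645.33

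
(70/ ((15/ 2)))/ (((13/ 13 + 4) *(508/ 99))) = 231/ 635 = 0.36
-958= -958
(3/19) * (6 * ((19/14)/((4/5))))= 45/28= 1.61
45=45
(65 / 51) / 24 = 0.05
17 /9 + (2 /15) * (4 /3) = 31 /15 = 2.07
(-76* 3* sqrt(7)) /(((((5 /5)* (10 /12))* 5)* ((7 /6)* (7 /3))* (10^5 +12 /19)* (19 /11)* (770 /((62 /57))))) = -3348* sqrt(7) /20365753625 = -0.00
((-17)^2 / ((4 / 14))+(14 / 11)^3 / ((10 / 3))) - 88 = 12300017 / 13310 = 924.12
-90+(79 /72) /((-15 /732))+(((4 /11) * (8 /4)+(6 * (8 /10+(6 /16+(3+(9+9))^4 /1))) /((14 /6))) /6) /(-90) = -889522093 /831600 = -1069.65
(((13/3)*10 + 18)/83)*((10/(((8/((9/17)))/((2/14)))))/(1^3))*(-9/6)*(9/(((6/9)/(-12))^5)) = 17601325920/9877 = 1782051.83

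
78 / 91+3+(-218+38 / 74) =-55330 / 259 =-213.63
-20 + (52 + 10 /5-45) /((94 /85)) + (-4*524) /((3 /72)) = -4729691 /94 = -50315.86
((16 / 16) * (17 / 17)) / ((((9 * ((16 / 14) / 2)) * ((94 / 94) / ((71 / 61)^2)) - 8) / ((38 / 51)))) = -670453 / 3782670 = -0.18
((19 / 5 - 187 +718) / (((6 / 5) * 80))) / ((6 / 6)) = 1337 / 240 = 5.57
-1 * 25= -25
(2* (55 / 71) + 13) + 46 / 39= 43553 / 2769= 15.73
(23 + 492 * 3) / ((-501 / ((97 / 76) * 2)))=-145403 / 19038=-7.64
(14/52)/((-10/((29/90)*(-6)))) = 203/3900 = 0.05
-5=-5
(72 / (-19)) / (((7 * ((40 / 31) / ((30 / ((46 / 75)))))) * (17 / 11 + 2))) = -230175 / 39767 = -5.79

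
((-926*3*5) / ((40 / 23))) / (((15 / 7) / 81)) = -6037983 / 20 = -301899.15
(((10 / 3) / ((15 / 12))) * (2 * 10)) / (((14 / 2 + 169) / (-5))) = -50 / 33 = -1.52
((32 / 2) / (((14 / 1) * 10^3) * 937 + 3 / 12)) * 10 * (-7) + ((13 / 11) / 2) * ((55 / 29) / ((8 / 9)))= 30694041865 / 24347008464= 1.26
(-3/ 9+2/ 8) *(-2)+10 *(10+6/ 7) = 4567/ 42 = 108.74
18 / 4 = 9 / 2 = 4.50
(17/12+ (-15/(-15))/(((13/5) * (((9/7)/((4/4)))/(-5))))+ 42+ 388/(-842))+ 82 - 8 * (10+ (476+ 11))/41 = 213945895/8078148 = 26.48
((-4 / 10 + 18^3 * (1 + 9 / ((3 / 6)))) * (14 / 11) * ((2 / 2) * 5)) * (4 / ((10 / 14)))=217182896 / 55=3948779.93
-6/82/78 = -1/1066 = -0.00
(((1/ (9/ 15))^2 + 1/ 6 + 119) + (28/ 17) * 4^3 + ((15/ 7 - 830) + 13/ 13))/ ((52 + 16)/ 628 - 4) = 154.05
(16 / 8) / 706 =1 / 353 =0.00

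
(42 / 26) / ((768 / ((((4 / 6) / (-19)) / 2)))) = -7 / 189696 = -0.00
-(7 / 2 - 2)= -3 / 2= -1.50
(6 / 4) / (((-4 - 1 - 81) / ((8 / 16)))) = -3 / 344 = -0.01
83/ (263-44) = 83/ 219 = 0.38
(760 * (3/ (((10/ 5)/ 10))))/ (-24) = -475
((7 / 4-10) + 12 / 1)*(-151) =-2265 / 4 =-566.25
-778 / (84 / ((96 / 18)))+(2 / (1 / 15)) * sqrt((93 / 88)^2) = -49043 / 2772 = -17.69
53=53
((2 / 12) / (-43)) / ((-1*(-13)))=-1 / 3354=-0.00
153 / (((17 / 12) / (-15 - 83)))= -10584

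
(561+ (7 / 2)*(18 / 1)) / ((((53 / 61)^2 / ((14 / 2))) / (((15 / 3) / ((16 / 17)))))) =86345805 / 2809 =30738.98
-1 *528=-528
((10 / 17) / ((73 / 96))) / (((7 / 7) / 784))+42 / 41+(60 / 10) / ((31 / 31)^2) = 31215648 / 50881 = 613.50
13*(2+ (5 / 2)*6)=221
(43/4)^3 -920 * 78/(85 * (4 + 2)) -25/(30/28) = 3519433/3264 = 1078.26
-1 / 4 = -0.25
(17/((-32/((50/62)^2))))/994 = -10625/30567488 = -0.00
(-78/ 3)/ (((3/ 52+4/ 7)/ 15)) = -619.91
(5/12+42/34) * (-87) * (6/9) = -95.81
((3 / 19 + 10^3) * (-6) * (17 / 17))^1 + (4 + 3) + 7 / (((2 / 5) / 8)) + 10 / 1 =-111035 / 19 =-5843.95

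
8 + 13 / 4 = 45 / 4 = 11.25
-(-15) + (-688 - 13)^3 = -344472086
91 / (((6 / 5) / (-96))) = -7280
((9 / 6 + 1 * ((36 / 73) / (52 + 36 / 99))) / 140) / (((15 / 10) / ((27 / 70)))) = 0.00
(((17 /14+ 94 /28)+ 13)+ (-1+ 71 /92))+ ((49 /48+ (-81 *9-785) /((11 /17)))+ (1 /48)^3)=-454676374037 /195858432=-2321.45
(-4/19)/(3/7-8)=28/1007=0.03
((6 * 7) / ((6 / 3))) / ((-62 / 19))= -6.44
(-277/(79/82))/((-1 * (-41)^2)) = 554/3239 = 0.17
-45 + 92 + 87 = 134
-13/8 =-1.62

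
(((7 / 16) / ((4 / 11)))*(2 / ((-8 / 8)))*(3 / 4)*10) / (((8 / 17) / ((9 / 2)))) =-176715 / 1024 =-172.57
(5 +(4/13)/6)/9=197/351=0.56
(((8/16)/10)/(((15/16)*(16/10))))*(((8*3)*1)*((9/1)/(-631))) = -36/3155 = -0.01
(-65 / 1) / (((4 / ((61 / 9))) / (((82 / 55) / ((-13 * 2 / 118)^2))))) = -8705981 / 2574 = -3382.28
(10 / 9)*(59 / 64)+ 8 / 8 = 583 / 288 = 2.02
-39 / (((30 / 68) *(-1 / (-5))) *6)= -221 / 3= -73.67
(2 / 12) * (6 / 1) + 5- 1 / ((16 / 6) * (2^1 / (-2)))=51 / 8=6.38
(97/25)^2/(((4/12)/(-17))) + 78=-431109/625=-689.77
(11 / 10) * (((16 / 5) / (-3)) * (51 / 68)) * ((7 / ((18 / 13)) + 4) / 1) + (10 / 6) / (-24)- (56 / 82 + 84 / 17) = -5713631 / 418200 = -13.66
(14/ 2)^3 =343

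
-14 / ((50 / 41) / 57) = -16359 / 25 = -654.36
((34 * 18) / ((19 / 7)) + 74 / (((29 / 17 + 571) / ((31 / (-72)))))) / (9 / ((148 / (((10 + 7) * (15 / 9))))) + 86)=55542712171 / 21614825448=2.57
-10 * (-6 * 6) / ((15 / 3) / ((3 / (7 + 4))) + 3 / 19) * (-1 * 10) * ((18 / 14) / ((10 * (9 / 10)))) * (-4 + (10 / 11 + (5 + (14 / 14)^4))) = -80.91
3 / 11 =0.27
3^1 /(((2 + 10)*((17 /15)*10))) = 3 /136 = 0.02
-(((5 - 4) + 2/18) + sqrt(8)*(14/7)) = -4*sqrt(2) - 10/9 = -6.77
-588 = -588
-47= -47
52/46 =26/23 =1.13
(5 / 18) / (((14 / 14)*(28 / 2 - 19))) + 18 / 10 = 157 / 90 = 1.74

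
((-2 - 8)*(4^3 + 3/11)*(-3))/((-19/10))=-212100/209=-1014.83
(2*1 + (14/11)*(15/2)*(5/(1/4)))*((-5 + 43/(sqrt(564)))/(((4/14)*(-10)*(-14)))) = -1061/44 + 45623*sqrt(141)/62040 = -15.38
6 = 6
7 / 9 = 0.78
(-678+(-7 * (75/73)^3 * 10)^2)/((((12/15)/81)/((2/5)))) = 31164349906111599/151334226289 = 205930.61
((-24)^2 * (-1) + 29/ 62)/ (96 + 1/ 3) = -6297/ 1054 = -5.97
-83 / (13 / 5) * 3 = -95.77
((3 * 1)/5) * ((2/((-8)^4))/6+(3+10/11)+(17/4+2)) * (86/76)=11809477/1712128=6.90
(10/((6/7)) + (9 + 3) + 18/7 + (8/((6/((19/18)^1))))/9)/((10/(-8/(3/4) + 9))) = -44897/10206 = -4.40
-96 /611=-0.16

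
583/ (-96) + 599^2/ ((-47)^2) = 33157049/ 212064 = 156.35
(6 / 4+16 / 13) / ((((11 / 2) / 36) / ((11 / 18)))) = 142 / 13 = 10.92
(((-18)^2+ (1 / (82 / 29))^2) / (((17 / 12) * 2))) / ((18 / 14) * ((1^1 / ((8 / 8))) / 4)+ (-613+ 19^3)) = 1794814 / 98000619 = 0.02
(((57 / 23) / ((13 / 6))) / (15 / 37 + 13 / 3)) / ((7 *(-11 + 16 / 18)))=-170829 / 50091769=-0.00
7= 7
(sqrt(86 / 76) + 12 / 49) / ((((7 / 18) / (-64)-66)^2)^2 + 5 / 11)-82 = -1477570510905017295907046 / 18019152574847516578619 + 9686627647488 * sqrt(1634) / 6987018345349037040689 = -82.00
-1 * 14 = -14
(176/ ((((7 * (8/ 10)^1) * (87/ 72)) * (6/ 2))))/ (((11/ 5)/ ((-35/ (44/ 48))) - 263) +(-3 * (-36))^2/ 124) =-16368000/ 319042079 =-0.05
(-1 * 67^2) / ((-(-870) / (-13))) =58357 / 870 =67.08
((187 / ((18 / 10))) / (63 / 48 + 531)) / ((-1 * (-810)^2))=-44 / 147917745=-0.00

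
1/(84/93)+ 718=20135/28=719.11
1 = 1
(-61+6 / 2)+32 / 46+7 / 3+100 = 3107 / 69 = 45.03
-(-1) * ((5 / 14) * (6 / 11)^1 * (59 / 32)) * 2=885 / 1232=0.72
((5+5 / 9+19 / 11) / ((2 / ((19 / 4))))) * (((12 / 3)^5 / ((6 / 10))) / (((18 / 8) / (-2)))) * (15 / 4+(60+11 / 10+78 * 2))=-15490171648 / 2673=-5795051.12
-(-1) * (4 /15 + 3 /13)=97 /195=0.50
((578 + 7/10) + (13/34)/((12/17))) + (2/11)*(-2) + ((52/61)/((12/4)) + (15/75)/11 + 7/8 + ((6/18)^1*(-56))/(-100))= 116802721/201300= 580.24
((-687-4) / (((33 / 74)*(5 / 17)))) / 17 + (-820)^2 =110894866 / 165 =672090.10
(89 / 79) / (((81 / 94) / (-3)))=-8366 / 2133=-3.92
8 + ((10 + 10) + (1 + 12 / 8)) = 61 / 2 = 30.50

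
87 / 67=1.30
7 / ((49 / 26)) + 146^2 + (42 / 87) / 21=12983720 / 609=21319.74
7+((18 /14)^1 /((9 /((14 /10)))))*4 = 39 /5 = 7.80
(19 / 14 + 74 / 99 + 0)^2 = 8508889 / 1920996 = 4.43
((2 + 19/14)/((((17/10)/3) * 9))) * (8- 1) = 235/51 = 4.61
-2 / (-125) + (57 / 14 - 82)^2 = 148785517 / 24500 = 6072.88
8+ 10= 18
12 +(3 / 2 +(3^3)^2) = 1485 / 2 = 742.50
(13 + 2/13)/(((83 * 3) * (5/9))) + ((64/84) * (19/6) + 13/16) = 18056249/5438160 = 3.32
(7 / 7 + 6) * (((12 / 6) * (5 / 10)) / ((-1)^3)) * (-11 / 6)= 77 / 6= 12.83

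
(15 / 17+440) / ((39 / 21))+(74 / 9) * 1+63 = 613846 / 1989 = 308.62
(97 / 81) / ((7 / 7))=97 / 81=1.20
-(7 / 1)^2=-49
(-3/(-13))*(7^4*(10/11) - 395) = 58995/143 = 412.55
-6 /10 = -3 /5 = -0.60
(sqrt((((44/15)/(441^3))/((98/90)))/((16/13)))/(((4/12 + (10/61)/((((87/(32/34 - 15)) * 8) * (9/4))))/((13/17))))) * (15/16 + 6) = 2552667 * sqrt(429)/20703304384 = 0.00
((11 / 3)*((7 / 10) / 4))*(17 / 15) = 1309 / 1800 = 0.73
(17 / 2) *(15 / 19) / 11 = 255 / 418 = 0.61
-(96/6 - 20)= 4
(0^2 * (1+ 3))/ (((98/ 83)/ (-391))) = 0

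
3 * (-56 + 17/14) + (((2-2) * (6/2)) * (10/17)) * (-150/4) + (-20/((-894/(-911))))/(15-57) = -3076531/18774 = -163.87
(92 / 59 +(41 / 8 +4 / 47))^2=22551929929 / 492129856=45.83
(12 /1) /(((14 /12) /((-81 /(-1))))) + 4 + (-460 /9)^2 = 1955860 /567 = 3449.49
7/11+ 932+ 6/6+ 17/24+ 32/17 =4201787/4488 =936.23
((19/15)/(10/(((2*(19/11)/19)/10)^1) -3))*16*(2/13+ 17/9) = 72656/959985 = 0.08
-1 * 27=-27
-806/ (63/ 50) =-40300/ 63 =-639.68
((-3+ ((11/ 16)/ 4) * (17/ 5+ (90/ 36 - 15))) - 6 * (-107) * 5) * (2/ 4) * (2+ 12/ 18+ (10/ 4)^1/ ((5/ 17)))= 17897.02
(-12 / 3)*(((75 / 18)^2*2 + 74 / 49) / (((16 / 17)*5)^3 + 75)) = -314009482 / 388289475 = -0.81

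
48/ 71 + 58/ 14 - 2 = 1401/ 497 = 2.82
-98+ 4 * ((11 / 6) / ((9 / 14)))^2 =-47726 / 729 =-65.47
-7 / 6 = -1.17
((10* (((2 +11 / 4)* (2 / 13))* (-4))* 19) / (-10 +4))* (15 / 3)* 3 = 18050 / 13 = 1388.46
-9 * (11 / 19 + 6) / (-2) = 1125 / 38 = 29.61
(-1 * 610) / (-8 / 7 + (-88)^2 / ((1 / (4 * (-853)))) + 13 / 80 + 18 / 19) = 6490400 / 281135698271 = 0.00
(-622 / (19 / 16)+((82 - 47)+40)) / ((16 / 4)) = -8527 / 76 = -112.20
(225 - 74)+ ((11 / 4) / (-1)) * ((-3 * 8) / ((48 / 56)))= 228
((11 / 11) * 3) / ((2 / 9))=27 / 2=13.50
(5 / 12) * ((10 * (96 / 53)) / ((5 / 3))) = 240 / 53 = 4.53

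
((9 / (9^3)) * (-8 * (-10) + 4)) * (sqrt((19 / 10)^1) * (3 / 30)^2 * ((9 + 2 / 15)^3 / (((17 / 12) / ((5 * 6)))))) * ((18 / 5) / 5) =143995768 * sqrt(190) / 11953125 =166.05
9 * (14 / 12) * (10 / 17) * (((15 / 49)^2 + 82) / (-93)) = -985535 / 180761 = -5.45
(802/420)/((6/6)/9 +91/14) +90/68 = 13431/8330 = 1.61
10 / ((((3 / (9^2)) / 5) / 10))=13500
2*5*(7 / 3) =70 / 3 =23.33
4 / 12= 1 / 3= 0.33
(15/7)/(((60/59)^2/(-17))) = -59177/1680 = -35.22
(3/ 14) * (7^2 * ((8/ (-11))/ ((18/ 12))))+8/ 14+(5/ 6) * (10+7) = 4457/ 462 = 9.65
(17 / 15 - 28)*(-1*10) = 806 / 3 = 268.67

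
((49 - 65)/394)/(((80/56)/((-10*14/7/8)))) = 14/197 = 0.07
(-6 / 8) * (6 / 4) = -9 / 8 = -1.12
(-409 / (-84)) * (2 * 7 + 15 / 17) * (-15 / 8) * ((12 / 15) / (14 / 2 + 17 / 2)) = -103477 / 14756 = -7.01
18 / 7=2.57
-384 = -384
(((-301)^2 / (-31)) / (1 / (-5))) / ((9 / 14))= 6342070 / 279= 22731.43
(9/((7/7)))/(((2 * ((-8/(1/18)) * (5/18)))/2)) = -9/40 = -0.22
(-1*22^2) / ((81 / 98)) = -47432 / 81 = -585.58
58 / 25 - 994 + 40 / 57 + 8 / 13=-18346472 / 18525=-990.36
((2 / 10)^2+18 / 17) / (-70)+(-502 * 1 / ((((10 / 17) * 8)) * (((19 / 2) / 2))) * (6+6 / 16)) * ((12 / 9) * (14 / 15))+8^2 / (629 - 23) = -5083203159 / 28545125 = -178.08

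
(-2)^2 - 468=-464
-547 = -547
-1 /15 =-0.07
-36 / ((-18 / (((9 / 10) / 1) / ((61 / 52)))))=468 / 305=1.53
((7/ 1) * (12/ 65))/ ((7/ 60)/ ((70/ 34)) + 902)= 5040/ 3518021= 0.00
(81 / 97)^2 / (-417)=-2187 / 1307851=-0.00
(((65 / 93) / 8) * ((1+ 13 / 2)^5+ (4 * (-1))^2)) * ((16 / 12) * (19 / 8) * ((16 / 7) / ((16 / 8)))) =938460445 / 124992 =7508.16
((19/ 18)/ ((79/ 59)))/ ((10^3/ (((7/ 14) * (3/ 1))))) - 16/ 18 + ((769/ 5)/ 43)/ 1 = 328847809/ 122292000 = 2.69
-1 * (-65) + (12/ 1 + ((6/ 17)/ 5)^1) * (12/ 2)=11681/ 85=137.42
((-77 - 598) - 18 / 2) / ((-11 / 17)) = 1057.09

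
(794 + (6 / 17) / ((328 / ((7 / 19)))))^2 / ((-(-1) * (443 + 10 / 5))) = 1769025850724521 / 1248684588880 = 1416.71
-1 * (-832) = 832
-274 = -274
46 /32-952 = -15209 /16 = -950.56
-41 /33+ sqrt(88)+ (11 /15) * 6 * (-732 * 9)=-4783093 /165+ 2 * sqrt(22)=-28979.06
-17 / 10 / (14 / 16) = -68 / 35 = -1.94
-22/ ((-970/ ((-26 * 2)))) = -572/ 485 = -1.18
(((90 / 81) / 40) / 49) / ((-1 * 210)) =-1 / 370440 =-0.00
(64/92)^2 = 256/529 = 0.48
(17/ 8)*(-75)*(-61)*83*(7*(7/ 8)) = 316310925/ 64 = 4942358.20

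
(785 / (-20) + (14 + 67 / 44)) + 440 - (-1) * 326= 8165 / 11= 742.27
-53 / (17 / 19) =-1007 / 17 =-59.24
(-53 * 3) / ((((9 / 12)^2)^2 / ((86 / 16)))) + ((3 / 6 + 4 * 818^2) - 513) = 144357253 / 54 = 2673282.46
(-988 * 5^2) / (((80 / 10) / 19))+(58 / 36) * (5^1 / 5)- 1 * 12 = -528056 / 9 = -58672.89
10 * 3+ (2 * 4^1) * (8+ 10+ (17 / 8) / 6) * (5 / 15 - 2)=-214.72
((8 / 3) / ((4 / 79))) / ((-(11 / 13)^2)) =-73.56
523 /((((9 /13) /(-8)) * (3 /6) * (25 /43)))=-4677712 /225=-20789.83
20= 20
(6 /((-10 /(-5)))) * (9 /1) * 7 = 189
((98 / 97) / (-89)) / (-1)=98 / 8633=0.01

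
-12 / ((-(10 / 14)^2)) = 23.52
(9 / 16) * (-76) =-171 / 4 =-42.75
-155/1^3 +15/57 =-2940/19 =-154.74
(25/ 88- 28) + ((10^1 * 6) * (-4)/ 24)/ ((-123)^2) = -36900511/ 1331352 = -27.72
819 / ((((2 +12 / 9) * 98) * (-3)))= -0.84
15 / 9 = 5 / 3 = 1.67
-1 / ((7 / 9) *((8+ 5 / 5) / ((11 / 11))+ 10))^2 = -81 / 17689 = -0.00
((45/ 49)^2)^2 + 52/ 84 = 23007934/ 17294403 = 1.33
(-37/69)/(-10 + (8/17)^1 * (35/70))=629/11454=0.05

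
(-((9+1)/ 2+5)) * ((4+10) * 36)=-5040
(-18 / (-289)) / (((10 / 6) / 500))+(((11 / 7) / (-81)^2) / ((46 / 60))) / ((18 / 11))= 18.69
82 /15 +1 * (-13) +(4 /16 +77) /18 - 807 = -810.24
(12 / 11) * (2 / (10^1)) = 12 / 55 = 0.22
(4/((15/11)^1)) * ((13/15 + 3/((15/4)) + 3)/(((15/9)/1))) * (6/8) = 154/25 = 6.16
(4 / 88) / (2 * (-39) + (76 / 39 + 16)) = -39 / 51524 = -0.00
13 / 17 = 0.76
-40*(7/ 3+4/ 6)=-120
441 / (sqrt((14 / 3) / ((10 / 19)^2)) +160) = 10584000 / 3837473- 41895 * sqrt(42) / 3837473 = 2.69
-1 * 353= -353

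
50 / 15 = 3.33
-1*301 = -301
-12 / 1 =-12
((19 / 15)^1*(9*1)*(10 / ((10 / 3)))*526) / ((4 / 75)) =674595 / 2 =337297.50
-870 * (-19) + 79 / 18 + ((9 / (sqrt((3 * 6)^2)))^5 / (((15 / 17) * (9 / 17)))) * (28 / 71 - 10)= 2535615331 / 153360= 16533.75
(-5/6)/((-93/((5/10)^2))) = 5/2232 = 0.00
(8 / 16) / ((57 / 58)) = 29 / 57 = 0.51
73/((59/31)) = 2263/59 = 38.36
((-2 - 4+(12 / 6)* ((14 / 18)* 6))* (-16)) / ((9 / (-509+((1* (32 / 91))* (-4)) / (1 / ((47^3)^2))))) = 220758337348960 / 2457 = 89848733149.76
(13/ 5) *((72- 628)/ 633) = -7228/ 3165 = -2.28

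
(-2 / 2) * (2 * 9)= -18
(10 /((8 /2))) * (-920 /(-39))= 2300 /39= 58.97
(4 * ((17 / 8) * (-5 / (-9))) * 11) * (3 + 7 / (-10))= 4301 / 36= 119.47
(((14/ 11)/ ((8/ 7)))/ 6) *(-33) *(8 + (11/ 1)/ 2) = -1323/ 16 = -82.69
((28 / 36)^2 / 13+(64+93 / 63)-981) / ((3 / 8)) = -53983864 / 22113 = -2441.27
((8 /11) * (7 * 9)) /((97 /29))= 14616 /1067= 13.70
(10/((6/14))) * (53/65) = 742/39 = 19.03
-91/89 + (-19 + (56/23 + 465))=915853/2047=447.41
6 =6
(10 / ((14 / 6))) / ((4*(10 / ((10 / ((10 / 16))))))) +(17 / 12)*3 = 167 / 28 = 5.96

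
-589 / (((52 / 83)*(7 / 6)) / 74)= -5426457 / 91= -59631.40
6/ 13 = 0.46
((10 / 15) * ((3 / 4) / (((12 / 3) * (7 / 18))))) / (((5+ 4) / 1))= 1 / 28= 0.04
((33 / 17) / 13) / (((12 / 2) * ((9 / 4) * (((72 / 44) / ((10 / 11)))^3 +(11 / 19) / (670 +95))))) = 26125 / 13776607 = 0.00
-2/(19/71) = -142/19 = -7.47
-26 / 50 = -13 / 25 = -0.52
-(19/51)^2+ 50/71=104419/184671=0.57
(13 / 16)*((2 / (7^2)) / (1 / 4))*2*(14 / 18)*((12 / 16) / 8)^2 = 13 / 7168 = 0.00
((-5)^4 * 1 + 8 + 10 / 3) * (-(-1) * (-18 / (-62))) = 5727 / 31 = 184.74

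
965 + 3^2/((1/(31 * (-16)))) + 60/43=-150397/43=-3497.60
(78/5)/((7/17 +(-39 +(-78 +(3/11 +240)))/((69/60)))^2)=1442890878/1070970108605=0.00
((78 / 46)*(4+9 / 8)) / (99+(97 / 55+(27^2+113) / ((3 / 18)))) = 87945 / 52145968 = 0.00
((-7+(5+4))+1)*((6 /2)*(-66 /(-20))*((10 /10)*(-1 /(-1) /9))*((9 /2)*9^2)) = 24057 /20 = 1202.85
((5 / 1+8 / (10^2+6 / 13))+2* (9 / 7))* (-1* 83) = -2902759 / 4571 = -635.04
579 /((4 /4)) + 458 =1037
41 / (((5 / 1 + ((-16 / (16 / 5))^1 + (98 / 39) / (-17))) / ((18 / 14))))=-244647 / 686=-356.63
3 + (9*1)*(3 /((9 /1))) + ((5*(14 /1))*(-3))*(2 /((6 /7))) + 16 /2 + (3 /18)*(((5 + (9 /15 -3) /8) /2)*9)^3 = 17612989 /16000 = 1100.81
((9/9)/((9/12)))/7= 4/21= 0.19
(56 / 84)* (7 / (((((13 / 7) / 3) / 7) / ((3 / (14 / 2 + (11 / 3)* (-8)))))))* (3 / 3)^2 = -6174 / 871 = -7.09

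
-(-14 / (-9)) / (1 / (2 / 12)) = -7 / 27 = -0.26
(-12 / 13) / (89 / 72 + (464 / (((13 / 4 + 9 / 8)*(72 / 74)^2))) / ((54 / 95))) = -1469664 / 315764761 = -0.00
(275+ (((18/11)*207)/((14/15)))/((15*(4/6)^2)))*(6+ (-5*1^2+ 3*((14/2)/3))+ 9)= 1724939/308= 5600.45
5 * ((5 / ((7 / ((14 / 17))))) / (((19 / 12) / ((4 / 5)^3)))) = 1536 / 1615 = 0.95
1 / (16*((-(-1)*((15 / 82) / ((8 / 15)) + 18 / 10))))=205 / 7029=0.03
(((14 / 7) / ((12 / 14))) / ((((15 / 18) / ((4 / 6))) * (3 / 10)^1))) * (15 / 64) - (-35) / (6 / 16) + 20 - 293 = -4277 / 24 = -178.21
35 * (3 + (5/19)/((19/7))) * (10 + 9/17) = 7004270/6137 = 1141.32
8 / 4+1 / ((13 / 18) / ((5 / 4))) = 97 / 26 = 3.73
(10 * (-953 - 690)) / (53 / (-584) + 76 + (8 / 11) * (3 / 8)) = -105546320 / 489393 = -215.67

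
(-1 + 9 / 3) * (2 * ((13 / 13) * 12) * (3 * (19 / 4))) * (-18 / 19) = -648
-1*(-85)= 85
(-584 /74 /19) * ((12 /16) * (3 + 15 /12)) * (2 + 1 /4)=-33507 /11248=-2.98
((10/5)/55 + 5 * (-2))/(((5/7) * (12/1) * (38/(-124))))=59458/15675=3.79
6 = 6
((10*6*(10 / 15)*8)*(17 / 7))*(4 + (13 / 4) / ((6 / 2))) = 82960 / 21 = 3950.48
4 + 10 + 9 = 23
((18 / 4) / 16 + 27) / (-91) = -873 / 2912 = -0.30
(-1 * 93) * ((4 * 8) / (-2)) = 1488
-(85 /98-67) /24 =6481 /2352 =2.76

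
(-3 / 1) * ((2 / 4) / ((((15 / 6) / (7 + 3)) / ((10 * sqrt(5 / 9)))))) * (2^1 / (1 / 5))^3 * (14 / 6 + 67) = -4160000 * sqrt(5) / 3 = -3100680.93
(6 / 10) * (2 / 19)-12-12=-2274 / 95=-23.94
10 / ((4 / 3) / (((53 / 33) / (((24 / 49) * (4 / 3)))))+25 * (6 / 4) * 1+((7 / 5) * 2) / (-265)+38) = 1298500 / 9872703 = 0.13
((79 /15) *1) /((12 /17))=1343 /180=7.46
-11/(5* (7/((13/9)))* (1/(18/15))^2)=-572/875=-0.65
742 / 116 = 371 / 58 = 6.40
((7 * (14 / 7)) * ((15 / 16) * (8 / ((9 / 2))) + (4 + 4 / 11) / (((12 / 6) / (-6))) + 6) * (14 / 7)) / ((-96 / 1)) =1253 / 792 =1.58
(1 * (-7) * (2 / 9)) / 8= -7 / 36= -0.19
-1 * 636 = -636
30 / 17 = 1.76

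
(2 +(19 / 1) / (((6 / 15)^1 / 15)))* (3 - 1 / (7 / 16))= 7145 / 14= 510.36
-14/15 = -0.93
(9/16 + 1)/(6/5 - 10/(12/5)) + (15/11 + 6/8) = 12429/7832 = 1.59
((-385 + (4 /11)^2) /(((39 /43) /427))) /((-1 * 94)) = 285017803 /147862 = 1927.59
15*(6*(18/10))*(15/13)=2430/13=186.92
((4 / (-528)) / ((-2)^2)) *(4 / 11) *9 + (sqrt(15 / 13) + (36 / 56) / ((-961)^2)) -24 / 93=-826847027 / 3128889148 + sqrt(195) / 13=0.81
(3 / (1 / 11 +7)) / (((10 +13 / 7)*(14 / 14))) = 77 / 2158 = 0.04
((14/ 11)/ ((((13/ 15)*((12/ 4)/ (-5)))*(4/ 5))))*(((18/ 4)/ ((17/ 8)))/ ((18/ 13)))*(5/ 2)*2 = -4375/ 187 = -23.40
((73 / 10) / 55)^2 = 5329 / 302500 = 0.02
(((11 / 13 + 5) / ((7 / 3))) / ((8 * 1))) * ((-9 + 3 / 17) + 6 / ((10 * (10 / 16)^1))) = -95247 / 38675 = -2.46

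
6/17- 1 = -0.65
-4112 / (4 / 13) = -13364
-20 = -20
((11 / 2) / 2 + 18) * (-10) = -415 / 2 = -207.50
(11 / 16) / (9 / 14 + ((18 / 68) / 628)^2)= 2194056788 / 2051586135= 1.07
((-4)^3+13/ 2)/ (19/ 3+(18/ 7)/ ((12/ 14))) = -345/ 56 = -6.16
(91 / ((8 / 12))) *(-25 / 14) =-975 / 4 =-243.75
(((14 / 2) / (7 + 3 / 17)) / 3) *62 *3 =3689 / 61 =60.48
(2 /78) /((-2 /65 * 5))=-1 /6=-0.17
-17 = -17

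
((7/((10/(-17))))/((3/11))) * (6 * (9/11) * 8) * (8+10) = -154224/5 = -30844.80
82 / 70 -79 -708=-27504 / 35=-785.83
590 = 590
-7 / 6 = -1.17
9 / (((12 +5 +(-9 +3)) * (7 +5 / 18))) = 162 / 1441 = 0.11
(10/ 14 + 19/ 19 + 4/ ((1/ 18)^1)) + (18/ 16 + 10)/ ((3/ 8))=2171/ 21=103.38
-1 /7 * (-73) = 73 /7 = 10.43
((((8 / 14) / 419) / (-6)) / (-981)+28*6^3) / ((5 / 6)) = 104410482628 / 14386365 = 7257.60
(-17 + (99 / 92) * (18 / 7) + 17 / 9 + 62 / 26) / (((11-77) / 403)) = 11631541 / 191268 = 60.81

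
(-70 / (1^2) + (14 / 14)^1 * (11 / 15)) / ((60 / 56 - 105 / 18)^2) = -152733 / 50000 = -3.05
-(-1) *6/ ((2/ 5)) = 15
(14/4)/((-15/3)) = -7/10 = -0.70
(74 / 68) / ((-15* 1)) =-37 / 510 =-0.07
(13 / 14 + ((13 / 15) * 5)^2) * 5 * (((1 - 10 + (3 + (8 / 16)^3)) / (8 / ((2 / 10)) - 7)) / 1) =-583505 / 33264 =-17.54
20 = 20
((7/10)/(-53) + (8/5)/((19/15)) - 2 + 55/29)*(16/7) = 2678504/1022105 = 2.62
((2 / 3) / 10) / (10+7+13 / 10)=2 / 549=0.00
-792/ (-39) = 264/ 13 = 20.31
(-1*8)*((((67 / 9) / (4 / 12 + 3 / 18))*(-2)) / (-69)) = -2144 / 621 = -3.45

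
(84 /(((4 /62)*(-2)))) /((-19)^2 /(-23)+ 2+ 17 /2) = 29946 /239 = 125.30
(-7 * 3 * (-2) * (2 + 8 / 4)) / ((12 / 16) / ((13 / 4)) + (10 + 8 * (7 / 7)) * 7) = 728 / 547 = 1.33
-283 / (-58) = 283 / 58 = 4.88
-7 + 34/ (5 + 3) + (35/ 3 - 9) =-1/ 12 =-0.08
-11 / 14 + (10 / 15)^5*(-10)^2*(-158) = -7081073 / 3402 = -2081.44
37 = 37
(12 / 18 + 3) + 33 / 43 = 572 / 129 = 4.43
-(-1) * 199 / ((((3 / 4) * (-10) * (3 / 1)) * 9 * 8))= -0.12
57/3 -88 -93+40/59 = -9518/59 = -161.32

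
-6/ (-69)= 2/ 23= 0.09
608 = 608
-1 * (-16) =16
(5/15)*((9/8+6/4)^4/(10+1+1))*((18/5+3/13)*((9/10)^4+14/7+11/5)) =261289307601/10649600000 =24.54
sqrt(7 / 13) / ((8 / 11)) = 11 * sqrt(91) / 104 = 1.01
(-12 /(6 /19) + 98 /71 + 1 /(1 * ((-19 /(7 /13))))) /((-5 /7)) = 4498879 /87685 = 51.31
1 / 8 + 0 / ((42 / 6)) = 1 / 8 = 0.12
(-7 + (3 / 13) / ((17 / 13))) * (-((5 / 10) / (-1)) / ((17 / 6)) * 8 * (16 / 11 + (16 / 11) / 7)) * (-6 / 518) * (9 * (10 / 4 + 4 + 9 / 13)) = 4810752 / 400673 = 12.01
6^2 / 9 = 4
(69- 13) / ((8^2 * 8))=7 / 64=0.11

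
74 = 74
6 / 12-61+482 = 843 / 2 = 421.50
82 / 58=1.41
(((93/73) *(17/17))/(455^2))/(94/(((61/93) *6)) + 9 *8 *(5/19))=107787/750245971475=0.00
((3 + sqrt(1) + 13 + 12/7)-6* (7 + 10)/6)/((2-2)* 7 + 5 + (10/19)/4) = 152/455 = 0.33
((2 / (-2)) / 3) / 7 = -1 / 21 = -0.05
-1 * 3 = -3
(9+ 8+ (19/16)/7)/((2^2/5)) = 9615/448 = 21.46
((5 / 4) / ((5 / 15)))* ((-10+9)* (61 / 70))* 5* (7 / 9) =-305 / 24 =-12.71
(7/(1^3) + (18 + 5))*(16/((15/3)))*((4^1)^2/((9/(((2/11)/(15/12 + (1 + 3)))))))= 4096/693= 5.91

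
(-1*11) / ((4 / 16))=-44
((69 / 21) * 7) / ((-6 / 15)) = -57.50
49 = 49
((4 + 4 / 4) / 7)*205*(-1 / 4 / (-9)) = 1025 / 252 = 4.07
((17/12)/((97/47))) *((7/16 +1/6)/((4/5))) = 115855/223488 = 0.52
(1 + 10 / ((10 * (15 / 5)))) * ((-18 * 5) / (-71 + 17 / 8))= 960 / 551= 1.74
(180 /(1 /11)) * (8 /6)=2640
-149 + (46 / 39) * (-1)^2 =-5765 / 39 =-147.82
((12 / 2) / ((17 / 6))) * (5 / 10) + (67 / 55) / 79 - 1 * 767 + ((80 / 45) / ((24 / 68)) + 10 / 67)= -101651365324 / 133621785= -760.74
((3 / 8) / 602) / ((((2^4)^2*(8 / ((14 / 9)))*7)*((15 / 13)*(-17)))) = -13 / 3772661760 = -0.00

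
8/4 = 2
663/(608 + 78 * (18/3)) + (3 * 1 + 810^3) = 571830519891/1076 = 531441003.62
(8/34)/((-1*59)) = -4/1003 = -0.00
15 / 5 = 3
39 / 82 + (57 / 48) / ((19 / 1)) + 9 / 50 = 11777 / 16400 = 0.72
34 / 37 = 0.92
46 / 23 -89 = -87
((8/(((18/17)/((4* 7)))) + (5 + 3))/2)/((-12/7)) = -1729/27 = -64.04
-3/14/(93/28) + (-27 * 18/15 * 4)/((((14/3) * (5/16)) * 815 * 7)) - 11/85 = -110229829/526143625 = -0.21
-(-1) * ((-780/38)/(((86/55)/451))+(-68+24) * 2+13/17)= -83440186/13889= -6007.65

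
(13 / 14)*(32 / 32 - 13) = -78 / 7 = -11.14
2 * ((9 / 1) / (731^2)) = 18 / 534361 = 0.00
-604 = -604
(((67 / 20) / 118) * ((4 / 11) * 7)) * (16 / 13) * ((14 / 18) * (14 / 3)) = 367696 / 1138995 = 0.32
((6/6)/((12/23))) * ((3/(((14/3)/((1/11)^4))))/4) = 69/3279584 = 0.00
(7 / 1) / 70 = 1 / 10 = 0.10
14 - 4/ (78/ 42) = 154/ 13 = 11.85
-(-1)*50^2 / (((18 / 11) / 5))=7638.89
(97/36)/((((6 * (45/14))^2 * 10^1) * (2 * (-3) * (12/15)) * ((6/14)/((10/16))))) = -33271/151165440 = -0.00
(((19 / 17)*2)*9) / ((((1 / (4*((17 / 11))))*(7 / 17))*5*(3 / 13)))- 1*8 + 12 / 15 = 98004 / 385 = 254.56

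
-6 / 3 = -2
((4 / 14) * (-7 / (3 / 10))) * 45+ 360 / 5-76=-304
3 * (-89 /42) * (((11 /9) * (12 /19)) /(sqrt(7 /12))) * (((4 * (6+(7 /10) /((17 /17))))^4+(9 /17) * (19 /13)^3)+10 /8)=-15718896122858533 * sqrt(21) /21732449375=-3314538.09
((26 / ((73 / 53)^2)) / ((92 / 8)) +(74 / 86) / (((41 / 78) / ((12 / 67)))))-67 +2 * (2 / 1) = -890598967669 / 14477736607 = -61.52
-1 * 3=-3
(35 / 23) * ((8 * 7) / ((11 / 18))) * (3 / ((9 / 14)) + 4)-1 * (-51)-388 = 220499 / 253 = 871.54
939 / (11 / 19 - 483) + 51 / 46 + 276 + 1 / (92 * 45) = 275.16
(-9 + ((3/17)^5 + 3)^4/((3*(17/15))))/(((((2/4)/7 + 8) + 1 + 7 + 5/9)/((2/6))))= 43031602058368738429682387334/144747601547753295385333019615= 0.30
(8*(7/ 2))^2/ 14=56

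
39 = 39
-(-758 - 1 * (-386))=372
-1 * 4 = -4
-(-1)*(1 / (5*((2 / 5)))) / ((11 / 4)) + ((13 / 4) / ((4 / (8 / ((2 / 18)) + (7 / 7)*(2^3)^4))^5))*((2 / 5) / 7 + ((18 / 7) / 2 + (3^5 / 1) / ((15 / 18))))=450262313347726940702 / 385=1169512502201888157.67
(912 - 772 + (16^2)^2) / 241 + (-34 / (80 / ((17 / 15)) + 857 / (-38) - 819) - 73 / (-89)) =273.38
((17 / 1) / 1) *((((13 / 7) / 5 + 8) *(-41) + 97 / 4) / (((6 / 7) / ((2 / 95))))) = -759169 / 5700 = -133.19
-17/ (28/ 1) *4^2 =-68/ 7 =-9.71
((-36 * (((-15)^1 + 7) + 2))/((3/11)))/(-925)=-792/925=-0.86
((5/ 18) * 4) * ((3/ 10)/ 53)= 1/ 159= 0.01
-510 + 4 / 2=-508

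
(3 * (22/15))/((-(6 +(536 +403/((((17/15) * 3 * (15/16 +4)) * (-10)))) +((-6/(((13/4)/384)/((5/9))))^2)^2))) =-421931653/2307256483155306505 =-0.00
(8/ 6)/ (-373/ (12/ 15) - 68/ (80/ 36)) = -80/ 29811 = -0.00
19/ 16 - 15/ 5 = -29/ 16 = -1.81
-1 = -1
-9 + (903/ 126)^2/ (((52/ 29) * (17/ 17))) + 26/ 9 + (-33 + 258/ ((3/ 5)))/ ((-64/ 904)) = -10455293/ 1872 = -5585.09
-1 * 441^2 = -194481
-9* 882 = -7938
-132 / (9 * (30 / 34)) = -748 / 45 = -16.62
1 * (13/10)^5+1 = 471293/100000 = 4.71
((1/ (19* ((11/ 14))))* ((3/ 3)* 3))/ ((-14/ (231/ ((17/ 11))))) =-693/ 323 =-2.15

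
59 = 59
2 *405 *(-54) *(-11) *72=34642080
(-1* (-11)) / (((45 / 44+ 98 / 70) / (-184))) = -445280 / 533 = -835.42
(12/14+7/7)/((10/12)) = 78/35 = 2.23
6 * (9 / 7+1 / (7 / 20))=174 / 7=24.86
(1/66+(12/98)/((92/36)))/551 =4691/40984482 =0.00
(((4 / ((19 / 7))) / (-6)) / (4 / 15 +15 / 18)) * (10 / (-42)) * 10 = 1000 / 1881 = 0.53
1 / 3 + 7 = 22 / 3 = 7.33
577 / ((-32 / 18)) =-5193 / 16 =-324.56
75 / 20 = 15 / 4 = 3.75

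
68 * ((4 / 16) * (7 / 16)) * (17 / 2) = 2023 / 32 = 63.22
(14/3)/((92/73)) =511/138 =3.70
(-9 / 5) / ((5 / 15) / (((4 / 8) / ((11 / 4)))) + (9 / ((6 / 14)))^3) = -54 / 277885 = -0.00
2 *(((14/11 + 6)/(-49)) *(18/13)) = -2880/7007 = -0.41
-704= -704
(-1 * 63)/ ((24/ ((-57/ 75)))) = 2.00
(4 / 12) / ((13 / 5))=5 / 39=0.13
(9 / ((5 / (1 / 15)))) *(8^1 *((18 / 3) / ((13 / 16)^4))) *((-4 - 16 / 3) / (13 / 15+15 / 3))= -33030144 / 1570855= -21.03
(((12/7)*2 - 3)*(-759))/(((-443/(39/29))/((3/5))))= 266409/449645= 0.59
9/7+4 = 5.29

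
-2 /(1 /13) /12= -2.17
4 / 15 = 0.27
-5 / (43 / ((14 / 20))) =-7 / 86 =-0.08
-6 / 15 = -2 / 5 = -0.40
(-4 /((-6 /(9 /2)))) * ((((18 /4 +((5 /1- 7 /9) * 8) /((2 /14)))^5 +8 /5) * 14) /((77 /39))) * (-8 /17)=-99737956853374369777 /12269070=-8129218991608.52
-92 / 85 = -1.08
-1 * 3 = -3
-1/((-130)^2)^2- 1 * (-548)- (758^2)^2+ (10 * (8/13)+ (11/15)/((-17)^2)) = -81746530345416843218867/247623870000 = -330123789541.84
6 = 6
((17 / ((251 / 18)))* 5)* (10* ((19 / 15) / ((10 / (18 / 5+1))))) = 44574 / 1255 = 35.52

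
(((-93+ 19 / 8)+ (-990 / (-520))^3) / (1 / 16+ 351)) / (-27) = 11772301 / 1332779292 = 0.01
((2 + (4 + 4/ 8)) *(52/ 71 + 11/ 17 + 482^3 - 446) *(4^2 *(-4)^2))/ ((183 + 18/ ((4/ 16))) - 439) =-28113181432752/ 27761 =-1012686194.04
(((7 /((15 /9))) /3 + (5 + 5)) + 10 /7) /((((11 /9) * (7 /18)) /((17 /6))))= 206091 /2695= 76.47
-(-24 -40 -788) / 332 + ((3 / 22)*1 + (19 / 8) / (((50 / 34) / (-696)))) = -51189051 / 45650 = -1121.34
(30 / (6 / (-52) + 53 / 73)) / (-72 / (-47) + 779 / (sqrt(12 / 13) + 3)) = 2062799544*sqrt(39) / 215120354285 + 768313615212 / 4087286731415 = 0.25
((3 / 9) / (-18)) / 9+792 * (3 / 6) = 192455 / 486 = 396.00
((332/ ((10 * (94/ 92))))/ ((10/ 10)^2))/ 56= 1909/ 3290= 0.58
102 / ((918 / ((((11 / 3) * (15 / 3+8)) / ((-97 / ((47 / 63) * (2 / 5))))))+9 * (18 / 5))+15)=-571285 / 34796383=-0.02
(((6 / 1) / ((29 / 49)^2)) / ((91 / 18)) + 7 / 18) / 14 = 106189 / 393588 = 0.27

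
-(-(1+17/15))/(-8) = -4/15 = -0.27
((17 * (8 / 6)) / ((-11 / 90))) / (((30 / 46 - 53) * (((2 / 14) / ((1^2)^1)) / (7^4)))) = 28163730 / 473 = 59542.77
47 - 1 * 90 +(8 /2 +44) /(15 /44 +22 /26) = -1741 /679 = -2.56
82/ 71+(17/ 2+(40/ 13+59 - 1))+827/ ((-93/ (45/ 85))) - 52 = 13643207/ 972842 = 14.02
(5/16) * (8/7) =5/14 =0.36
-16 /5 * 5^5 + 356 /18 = -89822 /9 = -9980.22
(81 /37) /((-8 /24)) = -243 /37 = -6.57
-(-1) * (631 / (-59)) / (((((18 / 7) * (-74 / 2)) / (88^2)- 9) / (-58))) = -991952192 / 14411871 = -68.83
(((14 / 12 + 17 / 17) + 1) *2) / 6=19 / 18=1.06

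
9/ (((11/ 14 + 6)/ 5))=126/ 19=6.63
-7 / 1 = -7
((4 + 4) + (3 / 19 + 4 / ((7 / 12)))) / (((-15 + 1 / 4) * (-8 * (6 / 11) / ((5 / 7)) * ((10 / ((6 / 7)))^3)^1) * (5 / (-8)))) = -395406 / 2355080875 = -0.00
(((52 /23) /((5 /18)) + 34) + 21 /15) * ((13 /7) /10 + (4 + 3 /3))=1817541 /8050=225.78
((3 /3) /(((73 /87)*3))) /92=29 /6716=0.00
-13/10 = -1.30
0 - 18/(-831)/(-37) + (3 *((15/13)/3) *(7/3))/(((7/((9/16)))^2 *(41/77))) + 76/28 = 26884539737/9789188864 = 2.75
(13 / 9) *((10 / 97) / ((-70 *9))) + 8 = 439979 / 54999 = 8.00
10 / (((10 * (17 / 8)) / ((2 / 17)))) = 16 / 289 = 0.06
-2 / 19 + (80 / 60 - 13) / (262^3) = -107909033 / 1025129496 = -0.11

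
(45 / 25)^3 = 729 / 125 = 5.83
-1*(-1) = 1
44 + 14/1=58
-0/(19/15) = 0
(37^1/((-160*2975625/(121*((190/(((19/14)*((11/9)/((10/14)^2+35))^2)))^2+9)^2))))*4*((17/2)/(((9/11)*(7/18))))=-40444752396051190999030761056009832560541/206363852399138836325000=-195987581768075039.02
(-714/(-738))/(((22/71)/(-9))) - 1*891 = -829029/902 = -919.10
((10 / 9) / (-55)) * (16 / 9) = -32 / 891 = -0.04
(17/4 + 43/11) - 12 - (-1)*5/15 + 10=857/132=6.49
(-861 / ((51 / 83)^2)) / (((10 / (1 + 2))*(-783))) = 1977143 / 2262870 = 0.87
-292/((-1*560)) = 73/140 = 0.52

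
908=908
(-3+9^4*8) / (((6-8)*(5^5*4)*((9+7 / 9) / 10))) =-94473 / 44000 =-2.15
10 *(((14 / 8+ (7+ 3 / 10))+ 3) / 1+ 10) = 220.50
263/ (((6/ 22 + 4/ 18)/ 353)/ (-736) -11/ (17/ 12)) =-33.87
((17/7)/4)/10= 17/280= 0.06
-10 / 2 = -5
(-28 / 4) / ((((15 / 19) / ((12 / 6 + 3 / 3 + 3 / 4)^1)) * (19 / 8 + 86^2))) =-266 / 59187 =-0.00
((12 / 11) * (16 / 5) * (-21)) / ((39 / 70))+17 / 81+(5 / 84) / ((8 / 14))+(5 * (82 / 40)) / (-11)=-24500027 / 185328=-132.20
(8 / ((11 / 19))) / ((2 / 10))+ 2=782 / 11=71.09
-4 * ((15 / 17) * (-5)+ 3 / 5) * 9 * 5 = 11664 / 17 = 686.12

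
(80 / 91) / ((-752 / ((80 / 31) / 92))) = -100 / 3049501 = -0.00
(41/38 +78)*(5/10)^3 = 3005/304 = 9.88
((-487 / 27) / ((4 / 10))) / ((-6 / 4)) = 2435 / 81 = 30.06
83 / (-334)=-83 / 334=-0.25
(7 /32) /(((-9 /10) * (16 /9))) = -0.14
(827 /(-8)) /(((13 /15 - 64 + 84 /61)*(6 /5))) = 1261175 /904112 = 1.39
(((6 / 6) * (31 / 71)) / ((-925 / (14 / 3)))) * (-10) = 868 / 39405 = 0.02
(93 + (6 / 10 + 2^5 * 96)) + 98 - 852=12058 / 5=2411.60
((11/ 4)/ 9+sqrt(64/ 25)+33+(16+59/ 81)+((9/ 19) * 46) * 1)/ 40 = 2259973/ 1231200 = 1.84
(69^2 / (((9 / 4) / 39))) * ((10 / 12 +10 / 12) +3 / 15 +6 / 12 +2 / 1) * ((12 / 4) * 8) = 8648515.20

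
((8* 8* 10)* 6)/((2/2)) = 3840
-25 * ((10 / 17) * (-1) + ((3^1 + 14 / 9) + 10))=-349.18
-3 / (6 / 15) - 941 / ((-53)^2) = -44017 / 5618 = -7.83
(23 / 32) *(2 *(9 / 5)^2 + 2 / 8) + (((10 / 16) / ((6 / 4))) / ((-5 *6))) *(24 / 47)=2179339 / 451200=4.83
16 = 16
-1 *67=-67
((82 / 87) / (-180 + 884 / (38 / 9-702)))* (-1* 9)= 128740 / 2751027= 0.05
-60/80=-0.75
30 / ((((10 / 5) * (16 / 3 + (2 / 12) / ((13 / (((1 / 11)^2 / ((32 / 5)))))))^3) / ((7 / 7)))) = 5101478893322240 / 51594696634079853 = 0.10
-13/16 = -0.81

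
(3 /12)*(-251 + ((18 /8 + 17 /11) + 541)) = 73.45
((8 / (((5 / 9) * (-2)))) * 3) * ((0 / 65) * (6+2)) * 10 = 0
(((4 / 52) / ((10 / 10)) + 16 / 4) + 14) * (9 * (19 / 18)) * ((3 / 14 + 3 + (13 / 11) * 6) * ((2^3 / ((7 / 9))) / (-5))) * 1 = -25509438 / 7007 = -3640.56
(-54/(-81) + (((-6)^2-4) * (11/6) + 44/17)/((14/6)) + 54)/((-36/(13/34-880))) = 11999353/6069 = 1977.15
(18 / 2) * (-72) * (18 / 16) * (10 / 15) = -486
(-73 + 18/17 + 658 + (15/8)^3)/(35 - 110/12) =499203/21760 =22.94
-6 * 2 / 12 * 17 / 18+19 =325 / 18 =18.06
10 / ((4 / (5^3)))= 625 / 2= 312.50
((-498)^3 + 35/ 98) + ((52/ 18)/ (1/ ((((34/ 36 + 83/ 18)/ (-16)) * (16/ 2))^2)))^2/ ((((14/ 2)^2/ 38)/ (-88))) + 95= -6434103577342111/ 52081218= -123539806.18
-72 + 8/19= -1360/19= -71.58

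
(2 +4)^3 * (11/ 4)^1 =594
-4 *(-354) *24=33984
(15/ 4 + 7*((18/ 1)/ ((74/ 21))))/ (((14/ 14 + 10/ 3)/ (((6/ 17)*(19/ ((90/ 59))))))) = 6554487/ 163540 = 40.08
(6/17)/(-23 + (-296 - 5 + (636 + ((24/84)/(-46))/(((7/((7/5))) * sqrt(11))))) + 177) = 2415 * sqrt(11)/14488422093329 + 10457179425/14488422093329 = 0.00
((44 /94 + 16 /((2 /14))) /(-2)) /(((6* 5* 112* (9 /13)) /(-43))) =492479 /473760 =1.04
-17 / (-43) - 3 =-112 / 43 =-2.60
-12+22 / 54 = -313 / 27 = -11.59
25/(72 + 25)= 25/97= 0.26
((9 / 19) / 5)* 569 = 5121 / 95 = 53.91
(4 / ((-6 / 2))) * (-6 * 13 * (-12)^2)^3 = 1889339572224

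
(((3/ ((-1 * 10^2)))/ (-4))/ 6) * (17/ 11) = 0.00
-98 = -98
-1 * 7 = -7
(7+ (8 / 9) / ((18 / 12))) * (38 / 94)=3895 / 1269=3.07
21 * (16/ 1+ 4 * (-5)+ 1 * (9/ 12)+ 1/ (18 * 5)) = -4081/ 60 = -68.02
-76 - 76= -152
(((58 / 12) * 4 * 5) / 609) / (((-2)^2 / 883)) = 4415 / 126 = 35.04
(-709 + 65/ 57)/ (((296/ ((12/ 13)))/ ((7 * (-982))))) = 138676076/ 9139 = 15174.10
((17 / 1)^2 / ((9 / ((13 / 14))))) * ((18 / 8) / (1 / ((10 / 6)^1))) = 18785 / 168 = 111.82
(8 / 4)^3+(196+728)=932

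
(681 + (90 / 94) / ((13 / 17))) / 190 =3.59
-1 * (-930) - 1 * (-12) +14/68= 32035/34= 942.21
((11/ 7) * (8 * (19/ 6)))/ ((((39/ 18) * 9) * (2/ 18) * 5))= 1672/ 455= 3.67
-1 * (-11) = 11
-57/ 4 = -14.25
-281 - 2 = -283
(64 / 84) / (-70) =-8 / 735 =-0.01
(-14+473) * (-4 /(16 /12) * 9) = -12393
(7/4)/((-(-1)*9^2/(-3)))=-7/108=-0.06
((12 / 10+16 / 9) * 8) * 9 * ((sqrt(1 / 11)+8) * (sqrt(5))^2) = 1072 * sqrt(11) / 11+8576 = 8899.22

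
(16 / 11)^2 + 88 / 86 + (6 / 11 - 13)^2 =823399 / 5203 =158.25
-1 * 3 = -3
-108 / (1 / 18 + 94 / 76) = -18468 / 221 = -83.57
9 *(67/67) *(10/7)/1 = 90/7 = 12.86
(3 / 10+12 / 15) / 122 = 11 / 1220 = 0.01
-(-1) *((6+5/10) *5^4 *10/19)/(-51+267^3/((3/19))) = 0.00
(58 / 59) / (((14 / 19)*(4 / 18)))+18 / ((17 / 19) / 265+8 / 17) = 491269377 / 11169998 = 43.98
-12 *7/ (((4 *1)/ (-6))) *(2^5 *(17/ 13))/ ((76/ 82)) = 1405152/ 247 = 5688.87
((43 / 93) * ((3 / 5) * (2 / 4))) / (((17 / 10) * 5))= 43 / 2635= 0.02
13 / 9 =1.44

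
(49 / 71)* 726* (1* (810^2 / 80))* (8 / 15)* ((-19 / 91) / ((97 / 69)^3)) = -164701.44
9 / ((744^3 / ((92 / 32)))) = 23 / 366071808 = 0.00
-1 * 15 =-15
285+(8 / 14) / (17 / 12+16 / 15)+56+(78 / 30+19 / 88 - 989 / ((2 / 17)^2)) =-32634353733 / 458920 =-71111.20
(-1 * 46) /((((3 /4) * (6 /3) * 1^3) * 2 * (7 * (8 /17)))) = -391 /84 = -4.65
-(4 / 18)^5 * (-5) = 160 / 59049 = 0.00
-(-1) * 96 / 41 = 96 / 41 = 2.34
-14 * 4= -56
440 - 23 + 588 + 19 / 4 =4039 / 4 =1009.75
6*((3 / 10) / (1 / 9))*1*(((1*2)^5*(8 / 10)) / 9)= 1152 / 25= 46.08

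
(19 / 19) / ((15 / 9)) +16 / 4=4.60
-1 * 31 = -31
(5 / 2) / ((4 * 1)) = 5 / 8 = 0.62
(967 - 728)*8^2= 15296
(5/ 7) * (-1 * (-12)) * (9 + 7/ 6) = 610/ 7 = 87.14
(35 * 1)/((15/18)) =42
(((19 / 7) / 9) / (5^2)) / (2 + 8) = 0.00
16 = 16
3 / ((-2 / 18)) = -27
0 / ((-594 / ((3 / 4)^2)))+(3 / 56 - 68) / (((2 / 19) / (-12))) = 216885 / 28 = 7745.89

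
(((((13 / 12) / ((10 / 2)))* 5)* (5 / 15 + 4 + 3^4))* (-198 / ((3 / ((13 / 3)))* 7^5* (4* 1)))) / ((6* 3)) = -29744 / 1361367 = -0.02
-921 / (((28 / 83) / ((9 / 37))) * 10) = -687987 / 10360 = -66.41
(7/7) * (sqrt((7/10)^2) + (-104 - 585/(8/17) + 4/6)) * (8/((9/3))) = -161491/45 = -3588.69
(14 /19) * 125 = 1750 /19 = 92.11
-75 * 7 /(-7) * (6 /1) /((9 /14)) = 700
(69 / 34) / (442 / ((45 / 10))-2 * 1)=621 / 29444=0.02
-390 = -390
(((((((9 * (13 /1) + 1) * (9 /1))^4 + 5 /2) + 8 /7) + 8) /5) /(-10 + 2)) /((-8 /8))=17808449236867 /560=31800802208.69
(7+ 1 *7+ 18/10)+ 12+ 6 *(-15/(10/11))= -356/5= -71.20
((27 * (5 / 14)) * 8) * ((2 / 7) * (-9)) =-9720 / 49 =-198.37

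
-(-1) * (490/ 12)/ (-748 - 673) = -5/ 174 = -0.03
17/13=1.31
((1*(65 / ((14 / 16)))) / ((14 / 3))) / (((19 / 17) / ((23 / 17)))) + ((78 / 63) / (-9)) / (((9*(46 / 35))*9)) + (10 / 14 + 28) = 2247036058 / 46830231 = 47.98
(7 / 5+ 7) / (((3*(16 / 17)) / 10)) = 119 / 4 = 29.75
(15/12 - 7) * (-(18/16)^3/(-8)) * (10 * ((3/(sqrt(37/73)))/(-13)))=251505 * sqrt(2701)/3940352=3.32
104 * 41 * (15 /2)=31980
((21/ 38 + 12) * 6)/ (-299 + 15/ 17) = -24327/ 96292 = -0.25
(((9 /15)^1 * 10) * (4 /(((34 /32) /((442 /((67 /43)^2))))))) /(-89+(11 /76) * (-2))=-17987072 /390543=-46.06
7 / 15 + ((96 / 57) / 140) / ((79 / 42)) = 10651 / 22515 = 0.47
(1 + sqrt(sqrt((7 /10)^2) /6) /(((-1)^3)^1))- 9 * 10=-89- sqrt(105) /30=-89.34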